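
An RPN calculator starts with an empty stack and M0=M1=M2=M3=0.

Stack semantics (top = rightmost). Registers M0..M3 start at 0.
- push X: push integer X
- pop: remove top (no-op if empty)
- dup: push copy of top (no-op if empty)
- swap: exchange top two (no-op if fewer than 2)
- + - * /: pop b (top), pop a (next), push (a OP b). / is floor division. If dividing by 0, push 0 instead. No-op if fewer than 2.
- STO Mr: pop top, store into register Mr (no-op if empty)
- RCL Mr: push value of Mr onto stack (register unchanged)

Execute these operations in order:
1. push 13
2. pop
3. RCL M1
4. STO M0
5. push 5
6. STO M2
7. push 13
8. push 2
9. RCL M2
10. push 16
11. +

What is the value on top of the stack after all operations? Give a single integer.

After op 1 (push 13): stack=[13] mem=[0,0,0,0]
After op 2 (pop): stack=[empty] mem=[0,0,0,0]
After op 3 (RCL M1): stack=[0] mem=[0,0,0,0]
After op 4 (STO M0): stack=[empty] mem=[0,0,0,0]
After op 5 (push 5): stack=[5] mem=[0,0,0,0]
After op 6 (STO M2): stack=[empty] mem=[0,0,5,0]
After op 7 (push 13): stack=[13] mem=[0,0,5,0]
After op 8 (push 2): stack=[13,2] mem=[0,0,5,0]
After op 9 (RCL M2): stack=[13,2,5] mem=[0,0,5,0]
After op 10 (push 16): stack=[13,2,5,16] mem=[0,0,5,0]
After op 11 (+): stack=[13,2,21] mem=[0,0,5,0]

Answer: 21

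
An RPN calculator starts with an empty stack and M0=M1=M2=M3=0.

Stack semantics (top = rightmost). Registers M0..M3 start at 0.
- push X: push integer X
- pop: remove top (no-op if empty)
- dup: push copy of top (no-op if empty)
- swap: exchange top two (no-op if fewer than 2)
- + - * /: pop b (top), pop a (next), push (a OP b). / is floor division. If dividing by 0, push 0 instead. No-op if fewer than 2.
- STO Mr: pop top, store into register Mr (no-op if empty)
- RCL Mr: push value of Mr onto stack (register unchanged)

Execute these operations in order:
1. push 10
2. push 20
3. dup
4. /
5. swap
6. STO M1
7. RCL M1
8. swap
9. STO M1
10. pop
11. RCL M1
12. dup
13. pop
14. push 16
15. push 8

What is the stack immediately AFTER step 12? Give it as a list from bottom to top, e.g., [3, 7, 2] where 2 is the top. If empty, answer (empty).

After op 1 (push 10): stack=[10] mem=[0,0,0,0]
After op 2 (push 20): stack=[10,20] mem=[0,0,0,0]
After op 3 (dup): stack=[10,20,20] mem=[0,0,0,0]
After op 4 (/): stack=[10,1] mem=[0,0,0,0]
After op 5 (swap): stack=[1,10] mem=[0,0,0,0]
After op 6 (STO M1): stack=[1] mem=[0,10,0,0]
After op 7 (RCL M1): stack=[1,10] mem=[0,10,0,0]
After op 8 (swap): stack=[10,1] mem=[0,10,0,0]
After op 9 (STO M1): stack=[10] mem=[0,1,0,0]
After op 10 (pop): stack=[empty] mem=[0,1,0,0]
After op 11 (RCL M1): stack=[1] mem=[0,1,0,0]
After op 12 (dup): stack=[1,1] mem=[0,1,0,0]

[1, 1]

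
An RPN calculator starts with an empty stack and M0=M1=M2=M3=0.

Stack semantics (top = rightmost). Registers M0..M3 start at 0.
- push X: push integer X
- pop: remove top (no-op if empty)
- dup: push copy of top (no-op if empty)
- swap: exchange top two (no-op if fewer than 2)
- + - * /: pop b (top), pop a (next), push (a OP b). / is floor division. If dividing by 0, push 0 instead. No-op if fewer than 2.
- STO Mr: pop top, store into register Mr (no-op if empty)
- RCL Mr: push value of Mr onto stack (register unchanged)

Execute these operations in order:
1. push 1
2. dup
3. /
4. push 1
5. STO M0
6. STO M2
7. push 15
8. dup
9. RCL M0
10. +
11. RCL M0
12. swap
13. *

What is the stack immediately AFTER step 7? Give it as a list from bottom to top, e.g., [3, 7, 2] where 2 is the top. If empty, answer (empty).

After op 1 (push 1): stack=[1] mem=[0,0,0,0]
After op 2 (dup): stack=[1,1] mem=[0,0,0,0]
After op 3 (/): stack=[1] mem=[0,0,0,0]
After op 4 (push 1): stack=[1,1] mem=[0,0,0,0]
After op 5 (STO M0): stack=[1] mem=[1,0,0,0]
After op 6 (STO M2): stack=[empty] mem=[1,0,1,0]
After op 7 (push 15): stack=[15] mem=[1,0,1,0]

[15]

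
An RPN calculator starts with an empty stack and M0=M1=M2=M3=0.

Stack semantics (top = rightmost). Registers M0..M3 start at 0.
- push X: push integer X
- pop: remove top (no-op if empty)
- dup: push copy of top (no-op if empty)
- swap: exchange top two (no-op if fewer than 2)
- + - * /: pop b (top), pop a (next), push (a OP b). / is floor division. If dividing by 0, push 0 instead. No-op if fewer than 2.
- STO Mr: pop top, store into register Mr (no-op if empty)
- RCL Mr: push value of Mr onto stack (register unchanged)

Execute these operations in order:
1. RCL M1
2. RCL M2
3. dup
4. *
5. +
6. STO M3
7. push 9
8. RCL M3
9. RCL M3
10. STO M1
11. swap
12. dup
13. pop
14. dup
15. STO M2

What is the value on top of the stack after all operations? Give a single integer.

Answer: 9

Derivation:
After op 1 (RCL M1): stack=[0] mem=[0,0,0,0]
After op 2 (RCL M2): stack=[0,0] mem=[0,0,0,0]
After op 3 (dup): stack=[0,0,0] mem=[0,0,0,0]
After op 4 (*): stack=[0,0] mem=[0,0,0,0]
After op 5 (+): stack=[0] mem=[0,0,0,0]
After op 6 (STO M3): stack=[empty] mem=[0,0,0,0]
After op 7 (push 9): stack=[9] mem=[0,0,0,0]
After op 8 (RCL M3): stack=[9,0] mem=[0,0,0,0]
After op 9 (RCL M3): stack=[9,0,0] mem=[0,0,0,0]
After op 10 (STO M1): stack=[9,0] mem=[0,0,0,0]
After op 11 (swap): stack=[0,9] mem=[0,0,0,0]
After op 12 (dup): stack=[0,9,9] mem=[0,0,0,0]
After op 13 (pop): stack=[0,9] mem=[0,0,0,0]
After op 14 (dup): stack=[0,9,9] mem=[0,0,0,0]
After op 15 (STO M2): stack=[0,9] mem=[0,0,9,0]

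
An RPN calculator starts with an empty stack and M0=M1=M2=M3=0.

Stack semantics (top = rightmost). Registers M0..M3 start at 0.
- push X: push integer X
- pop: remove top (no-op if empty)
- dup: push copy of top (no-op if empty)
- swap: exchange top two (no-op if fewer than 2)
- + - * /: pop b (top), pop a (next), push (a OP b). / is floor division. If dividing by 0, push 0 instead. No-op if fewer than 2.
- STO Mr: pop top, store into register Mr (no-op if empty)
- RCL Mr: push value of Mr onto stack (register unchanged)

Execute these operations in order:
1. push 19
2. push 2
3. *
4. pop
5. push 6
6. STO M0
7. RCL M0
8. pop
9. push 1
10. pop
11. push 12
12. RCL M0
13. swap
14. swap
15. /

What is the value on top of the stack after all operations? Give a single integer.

After op 1 (push 19): stack=[19] mem=[0,0,0,0]
After op 2 (push 2): stack=[19,2] mem=[0,0,0,0]
After op 3 (*): stack=[38] mem=[0,0,0,0]
After op 4 (pop): stack=[empty] mem=[0,0,0,0]
After op 5 (push 6): stack=[6] mem=[0,0,0,0]
After op 6 (STO M0): stack=[empty] mem=[6,0,0,0]
After op 7 (RCL M0): stack=[6] mem=[6,0,0,0]
After op 8 (pop): stack=[empty] mem=[6,0,0,0]
After op 9 (push 1): stack=[1] mem=[6,0,0,0]
After op 10 (pop): stack=[empty] mem=[6,0,0,0]
After op 11 (push 12): stack=[12] mem=[6,0,0,0]
After op 12 (RCL M0): stack=[12,6] mem=[6,0,0,0]
After op 13 (swap): stack=[6,12] mem=[6,0,0,0]
After op 14 (swap): stack=[12,6] mem=[6,0,0,0]
After op 15 (/): stack=[2] mem=[6,0,0,0]

Answer: 2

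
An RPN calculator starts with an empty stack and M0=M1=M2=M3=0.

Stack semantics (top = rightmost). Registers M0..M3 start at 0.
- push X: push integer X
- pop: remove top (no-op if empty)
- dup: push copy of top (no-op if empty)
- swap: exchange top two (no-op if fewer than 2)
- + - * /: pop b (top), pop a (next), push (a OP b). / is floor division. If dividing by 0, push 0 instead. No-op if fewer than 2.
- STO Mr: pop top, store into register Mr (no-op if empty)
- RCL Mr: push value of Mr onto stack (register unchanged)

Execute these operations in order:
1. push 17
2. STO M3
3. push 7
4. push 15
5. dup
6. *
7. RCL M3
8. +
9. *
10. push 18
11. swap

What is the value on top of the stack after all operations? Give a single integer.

Answer: 1694

Derivation:
After op 1 (push 17): stack=[17] mem=[0,0,0,0]
After op 2 (STO M3): stack=[empty] mem=[0,0,0,17]
After op 3 (push 7): stack=[7] mem=[0,0,0,17]
After op 4 (push 15): stack=[7,15] mem=[0,0,0,17]
After op 5 (dup): stack=[7,15,15] mem=[0,0,0,17]
After op 6 (*): stack=[7,225] mem=[0,0,0,17]
After op 7 (RCL M3): stack=[7,225,17] mem=[0,0,0,17]
After op 8 (+): stack=[7,242] mem=[0,0,0,17]
After op 9 (*): stack=[1694] mem=[0,0,0,17]
After op 10 (push 18): stack=[1694,18] mem=[0,0,0,17]
After op 11 (swap): stack=[18,1694] mem=[0,0,0,17]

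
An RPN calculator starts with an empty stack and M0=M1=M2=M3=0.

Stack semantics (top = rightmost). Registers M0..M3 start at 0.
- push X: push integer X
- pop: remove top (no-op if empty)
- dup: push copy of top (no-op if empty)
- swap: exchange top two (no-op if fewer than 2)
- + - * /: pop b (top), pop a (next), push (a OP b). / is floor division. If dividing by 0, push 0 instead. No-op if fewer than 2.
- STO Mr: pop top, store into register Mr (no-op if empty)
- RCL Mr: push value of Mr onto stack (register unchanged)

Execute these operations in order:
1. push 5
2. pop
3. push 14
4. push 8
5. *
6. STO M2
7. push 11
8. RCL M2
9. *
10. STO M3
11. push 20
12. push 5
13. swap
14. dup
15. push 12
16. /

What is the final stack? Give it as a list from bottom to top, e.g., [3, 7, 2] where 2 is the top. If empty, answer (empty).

Answer: [5, 20, 1]

Derivation:
After op 1 (push 5): stack=[5] mem=[0,0,0,0]
After op 2 (pop): stack=[empty] mem=[0,0,0,0]
After op 3 (push 14): stack=[14] mem=[0,0,0,0]
After op 4 (push 8): stack=[14,8] mem=[0,0,0,0]
After op 5 (*): stack=[112] mem=[0,0,0,0]
After op 6 (STO M2): stack=[empty] mem=[0,0,112,0]
After op 7 (push 11): stack=[11] mem=[0,0,112,0]
After op 8 (RCL M2): stack=[11,112] mem=[0,0,112,0]
After op 9 (*): stack=[1232] mem=[0,0,112,0]
After op 10 (STO M3): stack=[empty] mem=[0,0,112,1232]
After op 11 (push 20): stack=[20] mem=[0,0,112,1232]
After op 12 (push 5): stack=[20,5] mem=[0,0,112,1232]
After op 13 (swap): stack=[5,20] mem=[0,0,112,1232]
After op 14 (dup): stack=[5,20,20] mem=[0,0,112,1232]
After op 15 (push 12): stack=[5,20,20,12] mem=[0,0,112,1232]
After op 16 (/): stack=[5,20,1] mem=[0,0,112,1232]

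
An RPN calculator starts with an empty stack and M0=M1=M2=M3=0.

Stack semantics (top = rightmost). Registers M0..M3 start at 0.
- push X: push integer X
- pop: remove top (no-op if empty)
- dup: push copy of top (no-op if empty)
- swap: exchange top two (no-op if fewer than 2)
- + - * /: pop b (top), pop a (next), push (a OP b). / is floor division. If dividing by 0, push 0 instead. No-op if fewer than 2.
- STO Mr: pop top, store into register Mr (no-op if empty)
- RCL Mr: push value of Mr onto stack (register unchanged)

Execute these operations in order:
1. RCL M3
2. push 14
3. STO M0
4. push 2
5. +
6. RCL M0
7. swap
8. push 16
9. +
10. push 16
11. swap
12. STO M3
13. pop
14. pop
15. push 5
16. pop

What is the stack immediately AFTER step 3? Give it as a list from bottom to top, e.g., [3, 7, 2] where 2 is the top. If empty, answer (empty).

After op 1 (RCL M3): stack=[0] mem=[0,0,0,0]
After op 2 (push 14): stack=[0,14] mem=[0,0,0,0]
After op 3 (STO M0): stack=[0] mem=[14,0,0,0]

[0]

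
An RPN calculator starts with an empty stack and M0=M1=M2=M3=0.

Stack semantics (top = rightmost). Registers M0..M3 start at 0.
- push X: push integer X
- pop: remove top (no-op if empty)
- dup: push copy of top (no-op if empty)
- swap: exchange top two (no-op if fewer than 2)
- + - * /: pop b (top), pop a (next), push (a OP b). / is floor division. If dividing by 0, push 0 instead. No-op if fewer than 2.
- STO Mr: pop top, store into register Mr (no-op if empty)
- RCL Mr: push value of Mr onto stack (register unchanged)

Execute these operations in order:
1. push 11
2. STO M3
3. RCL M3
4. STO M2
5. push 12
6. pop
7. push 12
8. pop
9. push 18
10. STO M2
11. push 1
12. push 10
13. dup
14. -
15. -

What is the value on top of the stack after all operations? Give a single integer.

After op 1 (push 11): stack=[11] mem=[0,0,0,0]
After op 2 (STO M3): stack=[empty] mem=[0,0,0,11]
After op 3 (RCL M3): stack=[11] mem=[0,0,0,11]
After op 4 (STO M2): stack=[empty] mem=[0,0,11,11]
After op 5 (push 12): stack=[12] mem=[0,0,11,11]
After op 6 (pop): stack=[empty] mem=[0,0,11,11]
After op 7 (push 12): stack=[12] mem=[0,0,11,11]
After op 8 (pop): stack=[empty] mem=[0,0,11,11]
After op 9 (push 18): stack=[18] mem=[0,0,11,11]
After op 10 (STO M2): stack=[empty] mem=[0,0,18,11]
After op 11 (push 1): stack=[1] mem=[0,0,18,11]
After op 12 (push 10): stack=[1,10] mem=[0,0,18,11]
After op 13 (dup): stack=[1,10,10] mem=[0,0,18,11]
After op 14 (-): stack=[1,0] mem=[0,0,18,11]
After op 15 (-): stack=[1] mem=[0,0,18,11]

Answer: 1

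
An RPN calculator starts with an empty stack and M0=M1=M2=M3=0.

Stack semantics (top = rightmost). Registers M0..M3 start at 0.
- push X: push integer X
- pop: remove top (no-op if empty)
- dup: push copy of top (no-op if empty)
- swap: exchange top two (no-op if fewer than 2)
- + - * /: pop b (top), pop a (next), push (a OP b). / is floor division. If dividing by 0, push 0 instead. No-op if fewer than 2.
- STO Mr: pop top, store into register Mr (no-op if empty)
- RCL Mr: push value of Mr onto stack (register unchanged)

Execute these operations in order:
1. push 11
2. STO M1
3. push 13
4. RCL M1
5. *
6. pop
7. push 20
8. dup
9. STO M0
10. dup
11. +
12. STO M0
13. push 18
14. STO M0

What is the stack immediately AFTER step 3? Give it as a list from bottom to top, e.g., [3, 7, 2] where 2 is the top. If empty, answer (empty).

After op 1 (push 11): stack=[11] mem=[0,0,0,0]
After op 2 (STO M1): stack=[empty] mem=[0,11,0,0]
After op 3 (push 13): stack=[13] mem=[0,11,0,0]

[13]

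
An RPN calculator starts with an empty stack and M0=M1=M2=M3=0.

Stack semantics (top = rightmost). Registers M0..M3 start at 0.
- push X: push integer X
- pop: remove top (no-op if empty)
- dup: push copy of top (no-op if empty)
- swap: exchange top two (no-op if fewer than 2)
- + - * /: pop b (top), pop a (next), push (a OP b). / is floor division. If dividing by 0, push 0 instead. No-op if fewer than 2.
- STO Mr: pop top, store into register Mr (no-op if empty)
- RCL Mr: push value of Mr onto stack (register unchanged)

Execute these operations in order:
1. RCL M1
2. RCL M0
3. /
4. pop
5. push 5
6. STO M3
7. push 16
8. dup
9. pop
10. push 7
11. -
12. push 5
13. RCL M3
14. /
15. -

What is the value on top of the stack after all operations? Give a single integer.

After op 1 (RCL M1): stack=[0] mem=[0,0,0,0]
After op 2 (RCL M0): stack=[0,0] mem=[0,0,0,0]
After op 3 (/): stack=[0] mem=[0,0,0,0]
After op 4 (pop): stack=[empty] mem=[0,0,0,0]
After op 5 (push 5): stack=[5] mem=[0,0,0,0]
After op 6 (STO M3): stack=[empty] mem=[0,0,0,5]
After op 7 (push 16): stack=[16] mem=[0,0,0,5]
After op 8 (dup): stack=[16,16] mem=[0,0,0,5]
After op 9 (pop): stack=[16] mem=[0,0,0,5]
After op 10 (push 7): stack=[16,7] mem=[0,0,0,5]
After op 11 (-): stack=[9] mem=[0,0,0,5]
After op 12 (push 5): stack=[9,5] mem=[0,0,0,5]
After op 13 (RCL M3): stack=[9,5,5] mem=[0,0,0,5]
After op 14 (/): stack=[9,1] mem=[0,0,0,5]
After op 15 (-): stack=[8] mem=[0,0,0,5]

Answer: 8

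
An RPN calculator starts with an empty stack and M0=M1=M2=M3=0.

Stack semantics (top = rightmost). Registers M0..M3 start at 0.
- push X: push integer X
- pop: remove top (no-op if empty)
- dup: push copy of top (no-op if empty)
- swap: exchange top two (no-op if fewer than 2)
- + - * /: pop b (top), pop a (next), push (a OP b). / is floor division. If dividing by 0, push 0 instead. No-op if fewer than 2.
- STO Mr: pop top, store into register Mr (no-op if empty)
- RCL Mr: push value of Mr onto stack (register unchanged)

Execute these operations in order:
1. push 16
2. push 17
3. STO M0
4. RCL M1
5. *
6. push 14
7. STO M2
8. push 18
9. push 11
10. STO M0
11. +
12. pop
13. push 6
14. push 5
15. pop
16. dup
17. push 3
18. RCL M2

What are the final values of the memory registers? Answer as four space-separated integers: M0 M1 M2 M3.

Answer: 11 0 14 0

Derivation:
After op 1 (push 16): stack=[16] mem=[0,0,0,0]
After op 2 (push 17): stack=[16,17] mem=[0,0,0,0]
After op 3 (STO M0): stack=[16] mem=[17,0,0,0]
After op 4 (RCL M1): stack=[16,0] mem=[17,0,0,0]
After op 5 (*): stack=[0] mem=[17,0,0,0]
After op 6 (push 14): stack=[0,14] mem=[17,0,0,0]
After op 7 (STO M2): stack=[0] mem=[17,0,14,0]
After op 8 (push 18): stack=[0,18] mem=[17,0,14,0]
After op 9 (push 11): stack=[0,18,11] mem=[17,0,14,0]
After op 10 (STO M0): stack=[0,18] mem=[11,0,14,0]
After op 11 (+): stack=[18] mem=[11,0,14,0]
After op 12 (pop): stack=[empty] mem=[11,0,14,0]
After op 13 (push 6): stack=[6] mem=[11,0,14,0]
After op 14 (push 5): stack=[6,5] mem=[11,0,14,0]
After op 15 (pop): stack=[6] mem=[11,0,14,0]
After op 16 (dup): stack=[6,6] mem=[11,0,14,0]
After op 17 (push 3): stack=[6,6,3] mem=[11,0,14,0]
After op 18 (RCL M2): stack=[6,6,3,14] mem=[11,0,14,0]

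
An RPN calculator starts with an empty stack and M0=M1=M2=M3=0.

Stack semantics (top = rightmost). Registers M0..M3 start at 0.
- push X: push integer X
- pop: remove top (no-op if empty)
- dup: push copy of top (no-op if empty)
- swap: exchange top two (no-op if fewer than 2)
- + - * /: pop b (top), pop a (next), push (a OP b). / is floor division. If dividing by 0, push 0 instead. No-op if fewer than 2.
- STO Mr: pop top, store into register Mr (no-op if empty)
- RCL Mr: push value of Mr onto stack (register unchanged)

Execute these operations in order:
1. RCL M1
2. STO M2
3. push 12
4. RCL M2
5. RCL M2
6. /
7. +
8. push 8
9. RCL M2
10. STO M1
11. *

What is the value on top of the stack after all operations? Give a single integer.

After op 1 (RCL M1): stack=[0] mem=[0,0,0,0]
After op 2 (STO M2): stack=[empty] mem=[0,0,0,0]
After op 3 (push 12): stack=[12] mem=[0,0,0,0]
After op 4 (RCL M2): stack=[12,0] mem=[0,0,0,0]
After op 5 (RCL M2): stack=[12,0,0] mem=[0,0,0,0]
After op 6 (/): stack=[12,0] mem=[0,0,0,0]
After op 7 (+): stack=[12] mem=[0,0,0,0]
After op 8 (push 8): stack=[12,8] mem=[0,0,0,0]
After op 9 (RCL M2): stack=[12,8,0] mem=[0,0,0,0]
After op 10 (STO M1): stack=[12,8] mem=[0,0,0,0]
After op 11 (*): stack=[96] mem=[0,0,0,0]

Answer: 96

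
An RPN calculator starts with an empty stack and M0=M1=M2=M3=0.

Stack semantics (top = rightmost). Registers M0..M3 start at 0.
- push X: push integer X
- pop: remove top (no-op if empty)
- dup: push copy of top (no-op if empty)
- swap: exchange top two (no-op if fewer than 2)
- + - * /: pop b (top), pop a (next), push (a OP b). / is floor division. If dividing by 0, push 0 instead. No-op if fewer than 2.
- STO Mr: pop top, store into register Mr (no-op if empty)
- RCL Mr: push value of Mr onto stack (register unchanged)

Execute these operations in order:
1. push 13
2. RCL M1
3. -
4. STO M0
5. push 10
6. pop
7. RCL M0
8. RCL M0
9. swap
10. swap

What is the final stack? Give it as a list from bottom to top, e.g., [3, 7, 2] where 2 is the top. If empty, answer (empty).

Answer: [13, 13]

Derivation:
After op 1 (push 13): stack=[13] mem=[0,0,0,0]
After op 2 (RCL M1): stack=[13,0] mem=[0,0,0,0]
After op 3 (-): stack=[13] mem=[0,0,0,0]
After op 4 (STO M0): stack=[empty] mem=[13,0,0,0]
After op 5 (push 10): stack=[10] mem=[13,0,0,0]
After op 6 (pop): stack=[empty] mem=[13,0,0,0]
After op 7 (RCL M0): stack=[13] mem=[13,0,0,0]
After op 8 (RCL M0): stack=[13,13] mem=[13,0,0,0]
After op 9 (swap): stack=[13,13] mem=[13,0,0,0]
After op 10 (swap): stack=[13,13] mem=[13,0,0,0]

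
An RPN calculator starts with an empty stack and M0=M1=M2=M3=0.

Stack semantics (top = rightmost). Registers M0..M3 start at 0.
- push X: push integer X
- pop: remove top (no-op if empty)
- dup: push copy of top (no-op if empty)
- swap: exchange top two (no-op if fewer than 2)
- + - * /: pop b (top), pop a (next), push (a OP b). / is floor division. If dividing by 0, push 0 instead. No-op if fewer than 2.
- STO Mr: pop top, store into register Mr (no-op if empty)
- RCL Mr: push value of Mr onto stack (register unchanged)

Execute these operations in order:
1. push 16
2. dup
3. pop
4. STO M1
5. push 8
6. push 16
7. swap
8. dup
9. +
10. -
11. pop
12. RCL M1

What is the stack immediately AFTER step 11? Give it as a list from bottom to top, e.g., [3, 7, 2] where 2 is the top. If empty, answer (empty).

After op 1 (push 16): stack=[16] mem=[0,0,0,0]
After op 2 (dup): stack=[16,16] mem=[0,0,0,0]
After op 3 (pop): stack=[16] mem=[0,0,0,0]
After op 4 (STO M1): stack=[empty] mem=[0,16,0,0]
After op 5 (push 8): stack=[8] mem=[0,16,0,0]
After op 6 (push 16): stack=[8,16] mem=[0,16,0,0]
After op 7 (swap): stack=[16,8] mem=[0,16,0,0]
After op 8 (dup): stack=[16,8,8] mem=[0,16,0,0]
After op 9 (+): stack=[16,16] mem=[0,16,0,0]
After op 10 (-): stack=[0] mem=[0,16,0,0]
After op 11 (pop): stack=[empty] mem=[0,16,0,0]

(empty)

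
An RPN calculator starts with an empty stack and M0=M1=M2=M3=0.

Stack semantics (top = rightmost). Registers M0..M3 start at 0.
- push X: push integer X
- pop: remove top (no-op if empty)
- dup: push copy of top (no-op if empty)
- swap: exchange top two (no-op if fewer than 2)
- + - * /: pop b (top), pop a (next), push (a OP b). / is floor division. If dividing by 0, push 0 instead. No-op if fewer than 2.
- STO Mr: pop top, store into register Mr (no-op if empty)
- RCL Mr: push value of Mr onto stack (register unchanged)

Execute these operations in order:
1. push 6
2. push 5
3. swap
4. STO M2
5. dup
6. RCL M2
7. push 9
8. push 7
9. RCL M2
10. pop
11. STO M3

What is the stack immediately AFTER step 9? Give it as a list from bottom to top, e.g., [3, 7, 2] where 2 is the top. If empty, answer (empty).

After op 1 (push 6): stack=[6] mem=[0,0,0,0]
After op 2 (push 5): stack=[6,5] mem=[0,0,0,0]
After op 3 (swap): stack=[5,6] mem=[0,0,0,0]
After op 4 (STO M2): stack=[5] mem=[0,0,6,0]
After op 5 (dup): stack=[5,5] mem=[0,0,6,0]
After op 6 (RCL M2): stack=[5,5,6] mem=[0,0,6,0]
After op 7 (push 9): stack=[5,5,6,9] mem=[0,0,6,0]
After op 8 (push 7): stack=[5,5,6,9,7] mem=[0,0,6,0]
After op 9 (RCL M2): stack=[5,5,6,9,7,6] mem=[0,0,6,0]

[5, 5, 6, 9, 7, 6]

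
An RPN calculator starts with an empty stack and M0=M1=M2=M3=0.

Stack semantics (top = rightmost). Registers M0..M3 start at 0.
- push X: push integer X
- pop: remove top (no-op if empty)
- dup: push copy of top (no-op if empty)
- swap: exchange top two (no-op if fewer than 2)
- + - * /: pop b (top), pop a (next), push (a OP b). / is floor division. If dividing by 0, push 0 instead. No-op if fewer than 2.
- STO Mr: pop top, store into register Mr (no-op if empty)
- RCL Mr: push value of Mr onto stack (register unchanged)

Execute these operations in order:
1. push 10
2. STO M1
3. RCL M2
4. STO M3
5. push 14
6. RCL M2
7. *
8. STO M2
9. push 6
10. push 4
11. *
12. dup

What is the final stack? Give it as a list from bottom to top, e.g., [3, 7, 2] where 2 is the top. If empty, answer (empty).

After op 1 (push 10): stack=[10] mem=[0,0,0,0]
After op 2 (STO M1): stack=[empty] mem=[0,10,0,0]
After op 3 (RCL M2): stack=[0] mem=[0,10,0,0]
After op 4 (STO M3): stack=[empty] mem=[0,10,0,0]
After op 5 (push 14): stack=[14] mem=[0,10,0,0]
After op 6 (RCL M2): stack=[14,0] mem=[0,10,0,0]
After op 7 (*): stack=[0] mem=[0,10,0,0]
After op 8 (STO M2): stack=[empty] mem=[0,10,0,0]
After op 9 (push 6): stack=[6] mem=[0,10,0,0]
After op 10 (push 4): stack=[6,4] mem=[0,10,0,0]
After op 11 (*): stack=[24] mem=[0,10,0,0]
After op 12 (dup): stack=[24,24] mem=[0,10,0,0]

Answer: [24, 24]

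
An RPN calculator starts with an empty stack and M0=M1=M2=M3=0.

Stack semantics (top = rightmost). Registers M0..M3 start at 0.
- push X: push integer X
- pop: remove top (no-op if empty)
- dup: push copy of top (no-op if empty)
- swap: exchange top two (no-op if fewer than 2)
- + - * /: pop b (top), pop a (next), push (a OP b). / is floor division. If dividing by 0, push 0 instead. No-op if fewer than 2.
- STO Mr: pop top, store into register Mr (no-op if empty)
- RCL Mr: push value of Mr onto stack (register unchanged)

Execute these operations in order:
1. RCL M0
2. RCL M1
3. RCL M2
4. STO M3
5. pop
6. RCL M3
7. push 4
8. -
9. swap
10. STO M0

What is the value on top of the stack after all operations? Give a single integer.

Answer: -4

Derivation:
After op 1 (RCL M0): stack=[0] mem=[0,0,0,0]
After op 2 (RCL M1): stack=[0,0] mem=[0,0,0,0]
After op 3 (RCL M2): stack=[0,0,0] mem=[0,0,0,0]
After op 4 (STO M3): stack=[0,0] mem=[0,0,0,0]
After op 5 (pop): stack=[0] mem=[0,0,0,0]
After op 6 (RCL M3): stack=[0,0] mem=[0,0,0,0]
After op 7 (push 4): stack=[0,0,4] mem=[0,0,0,0]
After op 8 (-): stack=[0,-4] mem=[0,0,0,0]
After op 9 (swap): stack=[-4,0] mem=[0,0,0,0]
After op 10 (STO M0): stack=[-4] mem=[0,0,0,0]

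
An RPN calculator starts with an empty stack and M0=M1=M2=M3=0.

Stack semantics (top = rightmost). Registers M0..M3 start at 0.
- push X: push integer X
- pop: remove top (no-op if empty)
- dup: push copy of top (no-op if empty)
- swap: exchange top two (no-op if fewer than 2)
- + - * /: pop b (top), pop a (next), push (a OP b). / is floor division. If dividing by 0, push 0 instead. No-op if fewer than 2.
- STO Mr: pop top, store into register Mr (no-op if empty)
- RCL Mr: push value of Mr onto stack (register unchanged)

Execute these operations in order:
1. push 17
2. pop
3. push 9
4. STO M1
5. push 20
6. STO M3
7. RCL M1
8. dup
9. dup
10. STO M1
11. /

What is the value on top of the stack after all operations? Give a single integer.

After op 1 (push 17): stack=[17] mem=[0,0,0,0]
After op 2 (pop): stack=[empty] mem=[0,0,0,0]
After op 3 (push 9): stack=[9] mem=[0,0,0,0]
After op 4 (STO M1): stack=[empty] mem=[0,9,0,0]
After op 5 (push 20): stack=[20] mem=[0,9,0,0]
After op 6 (STO M3): stack=[empty] mem=[0,9,0,20]
After op 7 (RCL M1): stack=[9] mem=[0,9,0,20]
After op 8 (dup): stack=[9,9] mem=[0,9,0,20]
After op 9 (dup): stack=[9,9,9] mem=[0,9,0,20]
After op 10 (STO M1): stack=[9,9] mem=[0,9,0,20]
After op 11 (/): stack=[1] mem=[0,9,0,20]

Answer: 1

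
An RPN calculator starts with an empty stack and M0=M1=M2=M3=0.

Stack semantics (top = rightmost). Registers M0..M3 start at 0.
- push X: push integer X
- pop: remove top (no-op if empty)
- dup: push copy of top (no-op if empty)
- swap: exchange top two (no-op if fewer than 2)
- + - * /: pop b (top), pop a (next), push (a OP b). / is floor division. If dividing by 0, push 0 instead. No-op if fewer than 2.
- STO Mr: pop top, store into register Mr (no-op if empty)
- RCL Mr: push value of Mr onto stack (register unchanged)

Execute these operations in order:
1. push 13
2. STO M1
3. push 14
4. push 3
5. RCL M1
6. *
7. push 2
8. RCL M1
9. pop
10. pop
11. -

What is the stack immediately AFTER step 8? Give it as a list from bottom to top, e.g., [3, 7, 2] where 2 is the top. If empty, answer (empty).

After op 1 (push 13): stack=[13] mem=[0,0,0,0]
After op 2 (STO M1): stack=[empty] mem=[0,13,0,0]
After op 3 (push 14): stack=[14] mem=[0,13,0,0]
After op 4 (push 3): stack=[14,3] mem=[0,13,0,0]
After op 5 (RCL M1): stack=[14,3,13] mem=[0,13,0,0]
After op 6 (*): stack=[14,39] mem=[0,13,0,0]
After op 7 (push 2): stack=[14,39,2] mem=[0,13,0,0]
After op 8 (RCL M1): stack=[14,39,2,13] mem=[0,13,0,0]

[14, 39, 2, 13]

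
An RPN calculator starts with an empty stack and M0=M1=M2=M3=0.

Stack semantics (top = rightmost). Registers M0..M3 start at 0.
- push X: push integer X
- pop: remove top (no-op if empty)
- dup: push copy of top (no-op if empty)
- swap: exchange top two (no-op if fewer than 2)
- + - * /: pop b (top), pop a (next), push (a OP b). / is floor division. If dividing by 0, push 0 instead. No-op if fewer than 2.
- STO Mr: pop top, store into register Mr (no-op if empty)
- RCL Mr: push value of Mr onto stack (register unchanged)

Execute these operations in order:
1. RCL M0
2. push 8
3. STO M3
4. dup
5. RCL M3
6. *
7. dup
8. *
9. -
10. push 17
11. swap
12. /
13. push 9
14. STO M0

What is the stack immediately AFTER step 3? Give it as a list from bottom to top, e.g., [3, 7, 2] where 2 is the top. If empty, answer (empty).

After op 1 (RCL M0): stack=[0] mem=[0,0,0,0]
After op 2 (push 8): stack=[0,8] mem=[0,0,0,0]
After op 3 (STO M3): stack=[0] mem=[0,0,0,8]

[0]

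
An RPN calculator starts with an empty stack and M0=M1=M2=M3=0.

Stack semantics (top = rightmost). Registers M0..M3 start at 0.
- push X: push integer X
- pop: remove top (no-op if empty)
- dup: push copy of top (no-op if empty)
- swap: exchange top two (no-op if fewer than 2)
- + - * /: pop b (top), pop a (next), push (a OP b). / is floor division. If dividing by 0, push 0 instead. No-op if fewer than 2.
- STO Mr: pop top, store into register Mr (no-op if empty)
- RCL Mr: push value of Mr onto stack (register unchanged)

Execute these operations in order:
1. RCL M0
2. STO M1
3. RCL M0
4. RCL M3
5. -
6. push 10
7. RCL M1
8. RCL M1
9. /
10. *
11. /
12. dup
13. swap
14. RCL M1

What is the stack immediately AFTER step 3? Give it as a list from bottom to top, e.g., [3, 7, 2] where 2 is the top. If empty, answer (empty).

After op 1 (RCL M0): stack=[0] mem=[0,0,0,0]
After op 2 (STO M1): stack=[empty] mem=[0,0,0,0]
After op 3 (RCL M0): stack=[0] mem=[0,0,0,0]

[0]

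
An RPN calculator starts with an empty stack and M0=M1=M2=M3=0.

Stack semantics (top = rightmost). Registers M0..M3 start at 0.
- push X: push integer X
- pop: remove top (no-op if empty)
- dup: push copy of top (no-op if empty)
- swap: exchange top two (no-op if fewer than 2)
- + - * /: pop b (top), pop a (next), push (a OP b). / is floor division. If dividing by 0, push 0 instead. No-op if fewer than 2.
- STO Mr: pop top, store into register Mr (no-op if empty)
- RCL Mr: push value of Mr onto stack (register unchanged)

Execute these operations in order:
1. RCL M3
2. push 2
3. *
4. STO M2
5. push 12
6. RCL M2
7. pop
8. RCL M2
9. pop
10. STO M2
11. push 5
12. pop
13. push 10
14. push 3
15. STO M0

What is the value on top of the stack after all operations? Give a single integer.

Answer: 10

Derivation:
After op 1 (RCL M3): stack=[0] mem=[0,0,0,0]
After op 2 (push 2): stack=[0,2] mem=[0,0,0,0]
After op 3 (*): stack=[0] mem=[0,0,0,0]
After op 4 (STO M2): stack=[empty] mem=[0,0,0,0]
After op 5 (push 12): stack=[12] mem=[0,0,0,0]
After op 6 (RCL M2): stack=[12,0] mem=[0,0,0,0]
After op 7 (pop): stack=[12] mem=[0,0,0,0]
After op 8 (RCL M2): stack=[12,0] mem=[0,0,0,0]
After op 9 (pop): stack=[12] mem=[0,0,0,0]
After op 10 (STO M2): stack=[empty] mem=[0,0,12,0]
After op 11 (push 5): stack=[5] mem=[0,0,12,0]
After op 12 (pop): stack=[empty] mem=[0,0,12,0]
After op 13 (push 10): stack=[10] mem=[0,0,12,0]
After op 14 (push 3): stack=[10,3] mem=[0,0,12,0]
After op 15 (STO M0): stack=[10] mem=[3,0,12,0]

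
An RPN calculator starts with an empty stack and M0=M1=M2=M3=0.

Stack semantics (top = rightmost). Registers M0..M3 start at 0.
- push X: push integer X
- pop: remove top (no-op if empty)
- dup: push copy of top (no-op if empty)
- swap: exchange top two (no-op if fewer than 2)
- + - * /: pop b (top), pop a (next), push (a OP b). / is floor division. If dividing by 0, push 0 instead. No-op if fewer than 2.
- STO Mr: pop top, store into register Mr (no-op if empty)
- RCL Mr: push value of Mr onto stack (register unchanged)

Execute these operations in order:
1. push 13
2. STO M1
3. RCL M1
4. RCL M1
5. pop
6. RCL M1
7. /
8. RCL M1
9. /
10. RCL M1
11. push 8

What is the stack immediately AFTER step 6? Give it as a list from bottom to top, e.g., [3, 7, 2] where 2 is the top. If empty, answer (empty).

After op 1 (push 13): stack=[13] mem=[0,0,0,0]
After op 2 (STO M1): stack=[empty] mem=[0,13,0,0]
After op 3 (RCL M1): stack=[13] mem=[0,13,0,0]
After op 4 (RCL M1): stack=[13,13] mem=[0,13,0,0]
After op 5 (pop): stack=[13] mem=[0,13,0,0]
After op 6 (RCL M1): stack=[13,13] mem=[0,13,0,0]

[13, 13]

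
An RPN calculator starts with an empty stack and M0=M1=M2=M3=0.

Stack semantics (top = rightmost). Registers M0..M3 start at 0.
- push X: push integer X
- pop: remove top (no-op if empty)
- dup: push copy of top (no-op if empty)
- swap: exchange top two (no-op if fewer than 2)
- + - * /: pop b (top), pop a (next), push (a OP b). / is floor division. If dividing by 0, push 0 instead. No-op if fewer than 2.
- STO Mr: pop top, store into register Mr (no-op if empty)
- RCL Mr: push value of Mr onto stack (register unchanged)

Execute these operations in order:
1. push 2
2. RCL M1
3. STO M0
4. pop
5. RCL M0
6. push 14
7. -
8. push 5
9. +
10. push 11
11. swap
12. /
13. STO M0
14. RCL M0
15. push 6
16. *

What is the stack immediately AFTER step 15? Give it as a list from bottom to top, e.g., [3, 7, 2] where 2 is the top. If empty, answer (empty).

After op 1 (push 2): stack=[2] mem=[0,0,0,0]
After op 2 (RCL M1): stack=[2,0] mem=[0,0,0,0]
After op 3 (STO M0): stack=[2] mem=[0,0,0,0]
After op 4 (pop): stack=[empty] mem=[0,0,0,0]
After op 5 (RCL M0): stack=[0] mem=[0,0,0,0]
After op 6 (push 14): stack=[0,14] mem=[0,0,0,0]
After op 7 (-): stack=[-14] mem=[0,0,0,0]
After op 8 (push 5): stack=[-14,5] mem=[0,0,0,0]
After op 9 (+): stack=[-9] mem=[0,0,0,0]
After op 10 (push 11): stack=[-9,11] mem=[0,0,0,0]
After op 11 (swap): stack=[11,-9] mem=[0,0,0,0]
After op 12 (/): stack=[-2] mem=[0,0,0,0]
After op 13 (STO M0): stack=[empty] mem=[-2,0,0,0]
After op 14 (RCL M0): stack=[-2] mem=[-2,0,0,0]
After op 15 (push 6): stack=[-2,6] mem=[-2,0,0,0]

[-2, 6]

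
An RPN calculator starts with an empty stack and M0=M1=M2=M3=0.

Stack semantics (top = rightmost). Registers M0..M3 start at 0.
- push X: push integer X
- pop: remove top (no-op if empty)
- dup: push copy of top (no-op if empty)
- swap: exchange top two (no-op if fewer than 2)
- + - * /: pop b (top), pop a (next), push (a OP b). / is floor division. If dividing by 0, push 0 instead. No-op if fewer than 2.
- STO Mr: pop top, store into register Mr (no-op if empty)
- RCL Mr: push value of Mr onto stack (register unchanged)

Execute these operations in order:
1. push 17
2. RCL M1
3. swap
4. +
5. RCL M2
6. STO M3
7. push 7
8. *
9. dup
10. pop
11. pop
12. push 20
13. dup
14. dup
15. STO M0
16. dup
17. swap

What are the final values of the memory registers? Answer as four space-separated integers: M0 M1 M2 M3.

Answer: 20 0 0 0

Derivation:
After op 1 (push 17): stack=[17] mem=[0,0,0,0]
After op 2 (RCL M1): stack=[17,0] mem=[0,0,0,0]
After op 3 (swap): stack=[0,17] mem=[0,0,0,0]
After op 4 (+): stack=[17] mem=[0,0,0,0]
After op 5 (RCL M2): stack=[17,0] mem=[0,0,0,0]
After op 6 (STO M3): stack=[17] mem=[0,0,0,0]
After op 7 (push 7): stack=[17,7] mem=[0,0,0,0]
After op 8 (*): stack=[119] mem=[0,0,0,0]
After op 9 (dup): stack=[119,119] mem=[0,0,0,0]
After op 10 (pop): stack=[119] mem=[0,0,0,0]
After op 11 (pop): stack=[empty] mem=[0,0,0,0]
After op 12 (push 20): stack=[20] mem=[0,0,0,0]
After op 13 (dup): stack=[20,20] mem=[0,0,0,0]
After op 14 (dup): stack=[20,20,20] mem=[0,0,0,0]
After op 15 (STO M0): stack=[20,20] mem=[20,0,0,0]
After op 16 (dup): stack=[20,20,20] mem=[20,0,0,0]
After op 17 (swap): stack=[20,20,20] mem=[20,0,0,0]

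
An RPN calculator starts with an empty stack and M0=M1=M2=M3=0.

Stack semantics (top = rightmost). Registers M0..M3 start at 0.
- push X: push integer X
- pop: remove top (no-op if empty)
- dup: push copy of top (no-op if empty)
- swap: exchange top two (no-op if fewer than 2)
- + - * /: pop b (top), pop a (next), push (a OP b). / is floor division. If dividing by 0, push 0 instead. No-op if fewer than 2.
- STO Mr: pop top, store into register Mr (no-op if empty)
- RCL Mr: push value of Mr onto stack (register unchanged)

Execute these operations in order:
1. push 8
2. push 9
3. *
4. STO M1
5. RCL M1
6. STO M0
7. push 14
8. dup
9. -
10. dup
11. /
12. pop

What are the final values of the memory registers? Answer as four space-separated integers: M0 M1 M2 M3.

After op 1 (push 8): stack=[8] mem=[0,0,0,0]
After op 2 (push 9): stack=[8,9] mem=[0,0,0,0]
After op 3 (*): stack=[72] mem=[0,0,0,0]
After op 4 (STO M1): stack=[empty] mem=[0,72,0,0]
After op 5 (RCL M1): stack=[72] mem=[0,72,0,0]
After op 6 (STO M0): stack=[empty] mem=[72,72,0,0]
After op 7 (push 14): stack=[14] mem=[72,72,0,0]
After op 8 (dup): stack=[14,14] mem=[72,72,0,0]
After op 9 (-): stack=[0] mem=[72,72,0,0]
After op 10 (dup): stack=[0,0] mem=[72,72,0,0]
After op 11 (/): stack=[0] mem=[72,72,0,0]
After op 12 (pop): stack=[empty] mem=[72,72,0,0]

Answer: 72 72 0 0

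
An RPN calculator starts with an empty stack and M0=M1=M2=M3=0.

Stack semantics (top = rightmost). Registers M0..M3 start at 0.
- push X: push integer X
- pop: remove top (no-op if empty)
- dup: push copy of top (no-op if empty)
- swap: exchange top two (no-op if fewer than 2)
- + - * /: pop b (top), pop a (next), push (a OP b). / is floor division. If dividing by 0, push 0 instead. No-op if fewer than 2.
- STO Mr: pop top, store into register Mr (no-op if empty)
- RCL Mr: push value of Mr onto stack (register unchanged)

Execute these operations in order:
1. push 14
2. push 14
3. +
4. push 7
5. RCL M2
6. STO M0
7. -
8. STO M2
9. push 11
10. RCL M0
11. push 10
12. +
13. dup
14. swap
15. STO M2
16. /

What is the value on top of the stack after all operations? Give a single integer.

After op 1 (push 14): stack=[14] mem=[0,0,0,0]
After op 2 (push 14): stack=[14,14] mem=[0,0,0,0]
After op 3 (+): stack=[28] mem=[0,0,0,0]
After op 4 (push 7): stack=[28,7] mem=[0,0,0,0]
After op 5 (RCL M2): stack=[28,7,0] mem=[0,0,0,0]
After op 6 (STO M0): stack=[28,7] mem=[0,0,0,0]
After op 7 (-): stack=[21] mem=[0,0,0,0]
After op 8 (STO M2): stack=[empty] mem=[0,0,21,0]
After op 9 (push 11): stack=[11] mem=[0,0,21,0]
After op 10 (RCL M0): stack=[11,0] mem=[0,0,21,0]
After op 11 (push 10): stack=[11,0,10] mem=[0,0,21,0]
After op 12 (+): stack=[11,10] mem=[0,0,21,0]
After op 13 (dup): stack=[11,10,10] mem=[0,0,21,0]
After op 14 (swap): stack=[11,10,10] mem=[0,0,21,0]
After op 15 (STO M2): stack=[11,10] mem=[0,0,10,0]
After op 16 (/): stack=[1] mem=[0,0,10,0]

Answer: 1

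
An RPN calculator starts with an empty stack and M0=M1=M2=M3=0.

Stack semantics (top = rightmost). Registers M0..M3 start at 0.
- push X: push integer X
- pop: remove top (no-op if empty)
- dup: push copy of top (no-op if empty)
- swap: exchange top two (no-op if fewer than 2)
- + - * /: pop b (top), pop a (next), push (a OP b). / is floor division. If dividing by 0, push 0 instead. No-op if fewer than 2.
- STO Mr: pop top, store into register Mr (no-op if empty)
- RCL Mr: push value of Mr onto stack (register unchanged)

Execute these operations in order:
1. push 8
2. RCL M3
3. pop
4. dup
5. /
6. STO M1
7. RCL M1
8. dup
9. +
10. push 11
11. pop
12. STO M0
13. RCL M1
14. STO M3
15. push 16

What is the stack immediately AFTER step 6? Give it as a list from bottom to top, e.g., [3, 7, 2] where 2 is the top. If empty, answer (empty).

After op 1 (push 8): stack=[8] mem=[0,0,0,0]
After op 2 (RCL M3): stack=[8,0] mem=[0,0,0,0]
After op 3 (pop): stack=[8] mem=[0,0,0,0]
After op 4 (dup): stack=[8,8] mem=[0,0,0,0]
After op 5 (/): stack=[1] mem=[0,0,0,0]
After op 6 (STO M1): stack=[empty] mem=[0,1,0,0]

(empty)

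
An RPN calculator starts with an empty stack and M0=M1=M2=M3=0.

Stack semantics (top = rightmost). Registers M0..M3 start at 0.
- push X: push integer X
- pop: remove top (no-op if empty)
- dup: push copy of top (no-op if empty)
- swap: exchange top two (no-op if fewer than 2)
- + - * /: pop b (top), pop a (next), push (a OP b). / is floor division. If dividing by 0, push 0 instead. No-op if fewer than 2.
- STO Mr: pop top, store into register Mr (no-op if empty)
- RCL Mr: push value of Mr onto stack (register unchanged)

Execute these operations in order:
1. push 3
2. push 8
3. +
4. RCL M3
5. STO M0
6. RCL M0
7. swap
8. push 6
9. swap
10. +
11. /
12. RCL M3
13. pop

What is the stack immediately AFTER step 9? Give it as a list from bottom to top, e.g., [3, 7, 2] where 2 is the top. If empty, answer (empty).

After op 1 (push 3): stack=[3] mem=[0,0,0,0]
After op 2 (push 8): stack=[3,8] mem=[0,0,0,0]
After op 3 (+): stack=[11] mem=[0,0,0,0]
After op 4 (RCL M3): stack=[11,0] mem=[0,0,0,0]
After op 5 (STO M0): stack=[11] mem=[0,0,0,0]
After op 6 (RCL M0): stack=[11,0] mem=[0,0,0,0]
After op 7 (swap): stack=[0,11] mem=[0,0,0,0]
After op 8 (push 6): stack=[0,11,6] mem=[0,0,0,0]
After op 9 (swap): stack=[0,6,11] mem=[0,0,0,0]

[0, 6, 11]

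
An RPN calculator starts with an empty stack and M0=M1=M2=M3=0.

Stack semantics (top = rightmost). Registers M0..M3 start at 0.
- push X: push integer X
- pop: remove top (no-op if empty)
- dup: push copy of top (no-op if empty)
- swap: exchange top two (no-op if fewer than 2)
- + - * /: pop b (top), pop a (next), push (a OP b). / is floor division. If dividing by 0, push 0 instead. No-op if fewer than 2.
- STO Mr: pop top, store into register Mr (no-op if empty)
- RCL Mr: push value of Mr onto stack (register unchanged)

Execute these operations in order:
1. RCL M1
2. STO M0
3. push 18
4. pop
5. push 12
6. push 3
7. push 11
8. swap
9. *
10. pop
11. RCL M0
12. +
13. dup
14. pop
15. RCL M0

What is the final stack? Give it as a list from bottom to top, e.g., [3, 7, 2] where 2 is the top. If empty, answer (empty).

After op 1 (RCL M1): stack=[0] mem=[0,0,0,0]
After op 2 (STO M0): stack=[empty] mem=[0,0,0,0]
After op 3 (push 18): stack=[18] mem=[0,0,0,0]
After op 4 (pop): stack=[empty] mem=[0,0,0,0]
After op 5 (push 12): stack=[12] mem=[0,0,0,0]
After op 6 (push 3): stack=[12,3] mem=[0,0,0,0]
After op 7 (push 11): stack=[12,3,11] mem=[0,0,0,0]
After op 8 (swap): stack=[12,11,3] mem=[0,0,0,0]
After op 9 (*): stack=[12,33] mem=[0,0,0,0]
After op 10 (pop): stack=[12] mem=[0,0,0,0]
After op 11 (RCL M0): stack=[12,0] mem=[0,0,0,0]
After op 12 (+): stack=[12] mem=[0,0,0,0]
After op 13 (dup): stack=[12,12] mem=[0,0,0,0]
After op 14 (pop): stack=[12] mem=[0,0,0,0]
After op 15 (RCL M0): stack=[12,0] mem=[0,0,0,0]

Answer: [12, 0]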